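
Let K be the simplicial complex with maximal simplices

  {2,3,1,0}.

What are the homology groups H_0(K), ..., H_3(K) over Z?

H_0 ≅ Z,  H_1 = 0,  H_2 = 0,  H_3 = 0.

Fix the vertex order 0 < 1 < 2 < 3 and write every simplex with vertices in increasing order. Then dim K = 3 and the simplices of K are:

  0-simplices (4): [0], [1], [2], [3]
  1-simplices (6): [0,1], [0,2], [0,3], [1,2], [1,3], [2,3]
  2-simplices (4): [0,1,2], [0,1,3], [0,2,3], [1,2,3]
  3-simplices (1): [0,1,2,3]

giving chain groups C_0 ≅ Z^4, C_1 ≅ Z^6, C_2 ≅ Z^4, C_3 ≅ Z^1.

The boundary map ∂_1: C_1 → C_0 maps an edge to its endpoints' difference, ∂[p,q] = q − p. For instance
  ∂[2,3] = [3] − [2].
As a 4×6 matrix over Z this has rank 3, with invariant factors (1,1,1).

The boundary map ∂_2: C_2 → C_1 maps a triangle to the signed sum of its edges. For instance
  ∂[1,2,3] = [2,3] − [1,3] + [1,2],
  ∂[0,1,2] = [1,2] − [0,2] + [0,1].
The resulting 6×4 matrix has rank 3, and its Smith normal form has invariant factors (1,1,1).

Boundary ∂_3: C_3 → C_2 sends each 3-simplex σ to the alternating sum Σ_i (−1)^i (σ with its i-th vertex removed). For instance
  ∂[0,1,2,3] = [1,2,3] − [0,2,3] + [0,1,3] − [0,1,2].
The 4×1 boundary matrix has rank 1 and Smith normal form diag(1).

Computing H_k = (kernel of ∂_k) / (image of ∂_{k+1}):

  H_0: rank C_0 − rank ∂_1 = 4 − 3 = 1, and the invariant factors of ∂_1 are all 1, so H_0 ≅ Z.
  H_1: rank ker ∂_1 − rank ∂_2 = (6 − 3) − 3 = 0, and the invariant factors of ∂_2 are all 1, so H_1 ≅ 0.
  H_2: rank ker ∂_2 − rank ∂_3 = (4 − 3) − 1 = 0, and the invariant factors of ∂_3 are all 1, so H_2 ≅ 0.
  H_3: rank ker ∂_3 − rank ∂_4 = (1 − 1) − 0 = 0, and there is no ∂_4, so H_3 ≅ 0.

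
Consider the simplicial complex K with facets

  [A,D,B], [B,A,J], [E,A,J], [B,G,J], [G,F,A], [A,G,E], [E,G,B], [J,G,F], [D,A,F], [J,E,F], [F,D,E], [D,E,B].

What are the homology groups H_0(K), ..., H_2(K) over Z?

H_0 ≅ Z,  H_1 ≅ Z/2Z,  H_2 = 0.

Order the vertices as A < B < D < E < F < G < J. Listing each simplex with vertices in this order, K has dimension 2 with simplices:

  0-simplices (7): A, B, D, E, F, G, J
  1-simplices (18): AB, AD, AE, AF, AG, AJ, BD, BE, BG, BJ, DE, DF, EF, EG, EJ, FG, FJ, GJ
  2-simplices (12): ABD, ABJ, ADF, AEG, AEJ, AFG, BDE, BEG, BGJ, DEF, EFJ, FGJ

giving chain groups C_0 ≅ Z^7, C_1 ≅ Z^18, C_2 ≅ Z^12.

Boundary ∂_1: C_1 → C_0 is given by ∂[p,q] = [q] − [p].
The resulting 7×18 matrix has rank 6, and its Smith normal form has invariant factors (1,1,1,1,1,1).

∂_2: C_2 → C_1 acts by ∂[p,q,r] = [q,r] − [p,r] + [p,q]. For instance
  ∂FGJ = GJ − FJ + FG,
  ∂AEJ = EJ − AJ + AE.
The 18×12 boundary matrix has rank 12 and Smith normal form diag(1,1,1,1,1,1,1,1,1,1,1,2).

Computing H_k = (kernel of ∂_k) / (image of ∂_{k+1}):

  H_0: rank C_0 − rank ∂_1 = 7 − 6 = 1, and the invariant factors of ∂_1 are all 1, so H_0 = Z.
  H_1: rank ker ∂_1 − rank ∂_2 = (18 − 6) − 12 = 0, and ∂_2 has invariant factor 2 > 1, so H_1 = Z/2Z.
  H_2: rank ker ∂_2 − rank ∂_3 = (12 − 12) − 0 = 0, and there is no ∂_3, so H_2 = 0.

As a check, the Euler characteristic is 7 − 18 + 12 = 1, which agrees with 1 − 0 + 0 = 1.
(K is a triangulation of the real projective plane RP^2.)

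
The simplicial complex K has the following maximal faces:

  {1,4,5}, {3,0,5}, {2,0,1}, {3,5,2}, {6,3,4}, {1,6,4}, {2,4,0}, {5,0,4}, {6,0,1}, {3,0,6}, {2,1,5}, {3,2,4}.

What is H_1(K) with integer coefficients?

Order the vertices as 0 < 1 < 2 < 3 < 4 < 5 < 6. Listing each simplex with vertices in this order, K has dimension 2 with simplices:

  0-simplices (7): [0], [1], [2], [3], [4], [5], [6]
  1-simplices (18): [0,1], [0,2], [0,3], [0,4], [0,5], [0,6], [1,2], [1,4], [1,5], [1,6], [2,3], [2,4], [2,5], [3,4], [3,5], [3,6], [4,5], [4,6]
  2-simplices (12): [0,1,2], [0,1,6], [0,2,4], [0,3,5], [0,3,6], [0,4,5], [1,2,5], [1,4,5], [1,4,6], [2,3,4], [2,3,5], [3,4,6]

Hence C_0 ≅ Z^7, C_1 ≅ Z^18, C_2 ≅ Z^12.

Boundary ∂_1: C_1 → C_0 is given by ∂[p,q] = [q] − [p]. For instance
  ∂[3,4] = [4] − [3].
This gives a 7×18 integer matrix of rank 6; reducing to Smith normal form yields diagonal entries (1,1,1,1,1,1).

Boundary ∂_2: C_2 → C_1 maps a triangle to the signed sum of its edges. For instance
  ∂[0,4,5] = [4,5] − [0,5] + [0,4],
  ∂[0,1,2] = [1,2] − [0,2] + [0,1].
The resulting 18×12 matrix has rank 12, and its Smith normal form has invariant factors (1,1,1,1,1,1,1,1,1,1,1,2).

Computing H_k = (kernel of ∂_k) / (image of ∂_{k+1}):

  H_1: rank ker ∂_1 − rank ∂_2 = (18 − 6) − 12 = 0, and ∂_2 has invariant factor 2 > 1, so H_1 = Z_2.

H_1 = Z_2.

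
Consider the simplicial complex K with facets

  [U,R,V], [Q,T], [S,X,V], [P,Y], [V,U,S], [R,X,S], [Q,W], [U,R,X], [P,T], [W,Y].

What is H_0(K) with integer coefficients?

Take the total order P < Q < R < S < T < U < V < W < X < Y on the vertex set. Then K (dimension 2) consists of the simplices:

  0-simplices (10): P, Q, R, S, T, U, V, W, X, Y
  1-simplices (15): PT, PY, QT, QW, RS, RU, RV, RX, SU, SV, SX, UV, UX, VX, WY
  2-simplices (5): RSX, RUV, RUX, SUV, SVX

giving chain groups C_0 ≅ Z^10, C_1 ≅ Z^15, C_2 ≅ Z^5.

The boundary map ∂_1: C_1 → C_0 sends each edge [p,q] (with p < q) to q − p.
The resulting 10×15 matrix has rank 8, and its Smith normal form has invariant factors (1,1,1,1,1,1,1,1).

Boundary ∂_2: C_2 → C_1 maps a triangle to the signed sum of its edges. For instance
  ∂RUV = UV − RV + RU,
  ∂SUV = UV − SV + SU.
The 15×5 boundary matrix has rank 5 and Smith normal form diag(1,1,1,1,1).

From H_k ≅ ker(∂_k) / im(∂_{k+1}) we obtain:

  H_0: rank C_0 − rank ∂_1 = 10 − 8 = 2, and the invariant factors of ∂_1 are all 1, so H_0 = Z^2.

(K is a triangulation of the disjoint union of the circle S^1 and the Möbius band.)

H_0 ≅ Z^2.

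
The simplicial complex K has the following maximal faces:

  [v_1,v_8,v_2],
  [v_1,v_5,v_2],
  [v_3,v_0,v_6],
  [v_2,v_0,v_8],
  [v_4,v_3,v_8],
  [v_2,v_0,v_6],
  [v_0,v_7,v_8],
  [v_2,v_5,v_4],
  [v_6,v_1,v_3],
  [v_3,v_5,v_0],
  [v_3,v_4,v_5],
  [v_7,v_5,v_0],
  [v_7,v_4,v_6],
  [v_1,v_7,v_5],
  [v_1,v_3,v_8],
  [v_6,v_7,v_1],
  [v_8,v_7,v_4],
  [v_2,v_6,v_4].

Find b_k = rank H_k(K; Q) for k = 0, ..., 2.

Order the vertices as v_0 < v_1 < v_2 < v_3 < v_4 < v_5 < v_6 < v_7 < v_8. Listing each simplex with vertices in this order, K has dimension 2 with simplices:

  0-simplices (9): [v_0], [v_1], [v_2], [v_3], [v_4], [v_5], [v_6], [v_7], [v_8]
  1-simplices (27): (27 of them)
  2-simplices (18): (18 of them)

giving chain groups C_0 ≅ Z^9, C_1 ≅ Z^27, C_2 ≅ Z^18.

∂_1: C_1 → C_0 sends each edge [p,q] (with p < q) to q − p. For instance
  ∂[v_4,v_8] = [v_8] − [v_4].
As a 9×27 matrix over Z this has rank 8, with invariant factors (1,1,1,1,1,1,1,1).

Boundary ∂_2: C_2 → C_1 sends each 2-simplex [p,q,r] to [q,r] − [p,r] + [p,q]. For instance
  ∂[v_0,v_5,v_7] = [v_5,v_7] − [v_0,v_7] + [v_0,v_5],
  ∂[v_1,v_5,v_7] = [v_5,v_7] − [v_1,v_7] + [v_1,v_5].
This gives a 27×18 integer matrix of rank 17; reducing to Smith normal form yields diagonal entries (1,1,1,1,1,1,1,1,1,1,1,1,1,1,1,1,1).

Computing H_k = (kernel of ∂_k) / (image of ∂_{k+1}):

  H_0: rank C_0 − rank ∂_1 = 9 − 8 = 1, and the invariant factors of ∂_1 are all 1, so H_0 ≅ Z.
  H_1: rank ker ∂_1 − rank ∂_2 = (27 − 8) − 17 = 2, and the invariant factors of ∂_2 are all 1, so H_1 ≅ Z^2.
  H_2: rank ker ∂_2 − rank ∂_3 = (18 − 17) − 0 = 1, and there is no ∂_3, so H_2 ≅ Z.

(K is a triangulation of the torus T^2.)

Hence the Betti numbers are b_0 = 1, b_1 = 2, b_2 = 1.

b_0 = 1, b_1 = 2, b_2 = 1.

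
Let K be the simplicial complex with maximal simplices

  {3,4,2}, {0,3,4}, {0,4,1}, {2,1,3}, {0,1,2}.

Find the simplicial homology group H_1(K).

Fix the vertex order 0 < 1 < 2 < 3 < 4 and write every simplex with vertices in increasing order. Then dim K = 2 and the simplices of K are:

  0-simplices (5): [0], [1], [2], [3], [4]
  1-simplices (10): [0,1], [0,2], [0,3], [0,4], [1,2], [1,3], [1,4], [2,3], [2,4], [3,4]
  2-simplices (5): [0,1,2], [0,1,4], [0,3,4], [1,2,3], [2,3,4]

Hence C_0 ≅ Z^5, C_1 ≅ Z^10, C_2 ≅ Z^5.

Boundary ∂_1: C_1 → C_0 is given by ∂[p,q] = [q] − [p]. For instance
  ∂[1,3] = [3] − [1].
The 5×10 boundary matrix has rank 4 and Smith normal form diag(1,1,1,1).

Boundary ∂_2: C_2 → C_1 sends each 2-simplex [p,q,r] to [q,r] − [p,r] + [p,q]. For instance
  ∂[0,3,4] = [3,4] − [0,4] + [0,3],
  ∂[1,2,3] = [2,3] − [1,3] + [1,2].
The 10×5 boundary matrix has rank 5 and Smith normal form diag(1,1,1,1,1).

From H_k ≅ ker(∂_k) / im(∂_{k+1}) we obtain:

  H_1: rank ker ∂_1 − rank ∂_2 = (10 − 4) − 5 = 1, and the invariant factors of ∂_2 are all 1, so H_1 ≅ Z.

(K is a triangulation of the Möbius band.)

H_1 ≅ Z.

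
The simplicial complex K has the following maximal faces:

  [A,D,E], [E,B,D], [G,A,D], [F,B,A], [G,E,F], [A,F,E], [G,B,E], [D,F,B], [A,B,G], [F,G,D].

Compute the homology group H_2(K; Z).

H_2 = 0.

Order the vertices as A < B < D < E < F < G. Listing each simplex with vertices in this order, K has dimension 2 with simplices:

  0-simplices (6): A, B, D, E, F, G
  1-simplices (15): AB, AD, AE, AF, AG, BD, BE, BF, BG, DE, DF, DG, EF, EG, FG
  2-simplices (10): ABF, ABG, ADE, ADG, AEF, BDE, BDF, BEG, DFG, EFG

so the chain groups are C_0 ≅ Z^6, C_1 ≅ Z^15, C_2 ≅ Z^10.

∂_1: C_1 → C_0 maps an edge to its endpoints' difference, ∂[p,q] = q − p.
The 6×15 boundary matrix has rank 5 and Smith normal form diag(1,1,1,1,1).

∂_2: C_2 → C_1 acts by ∂[p,q,r] = [q,r] − [p,r] + [p,q]. For instance
  ∂BDF = DF − BF + BD,
  ∂AEF = EF − AF + AE.
The 15×10 boundary matrix has rank 10 and Smith normal form diag(1,1,1,1,1,1,1,1,1,2).

From H_k ≅ ker(∂_k) / im(∂_{k+1}) we obtain:

  H_2: rank ker ∂_2 − rank ∂_3 = (10 − 10) − 0 = 0, and there is no ∂_3, so H_2 ≅ 0.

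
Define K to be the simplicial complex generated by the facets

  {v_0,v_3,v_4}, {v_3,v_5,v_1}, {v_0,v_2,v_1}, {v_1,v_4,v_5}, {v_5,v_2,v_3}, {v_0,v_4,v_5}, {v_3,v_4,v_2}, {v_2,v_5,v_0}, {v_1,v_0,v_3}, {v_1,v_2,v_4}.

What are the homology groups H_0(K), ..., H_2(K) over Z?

We work with the vertex ordering v_0 < v_1 < v_2 < v_3 < v_4 < v_5. The simplices of K, each written with vertices in increasing order, are:

  0-simplices (6): [v_0], [v_1], [v_2], [v_3], [v_4], [v_5]
  1-simplices (15): (15 of them)
  2-simplices (10): [v_0,v_1,v_2], [v_0,v_1,v_3], [v_0,v_2,v_5], [v_0,v_3,v_4], [v_0,v_4,v_5], [v_1,v_2,v_4], [v_1,v_3,v_5], [v_1,v_4,v_5], [v_2,v_3,v_4], [v_2,v_3,v_5]

so the chain groups are C_0 ≅ Z^6, C_1 ≅ Z^15, C_2 ≅ Z^10.

The boundary map ∂_1: C_1 → C_0 sends each edge [p,q] (with p < q) to q − p.
The resulting 6×15 matrix has rank 5, and its Smith normal form has invariant factors (1,1,1,1,1).

∂_2: C_2 → C_1 sends each 2-simplex [p,q,r] to [q,r] − [p,r] + [p,q]. For instance
  ∂[v_0,v_3,v_4] = [v_3,v_4] − [v_0,v_4] + [v_0,v_3],
  ∂[v_1,v_3,v_5] = [v_3,v_5] − [v_1,v_5] + [v_1,v_3].
The 15×10 boundary matrix has rank 10 and Smith normal form diag(1,1,1,1,1,1,1,1,1,2).

Now H_k = ker ∂_k / im ∂_{k+1}, so:

  H_0: rank C_0 − rank ∂_1 = 6 − 5 = 1, and the invariant factors of ∂_1 are all 1, so H_0 ≅ Z.
  H_1: rank ker ∂_1 − rank ∂_2 = (15 − 5) − 10 = 0, and ∂_2 has invariant factor 2 > 1, so H_1 ≅ Z/2Z.
  H_2: rank ker ∂_2 − rank ∂_3 = (10 − 10) − 0 = 0, and there is no ∂_3, so H_2 ≅ 0.

(K is a triangulation of the real projective plane RP^2.)

H_0 = Z,  H_1 = Z/2Z,  H_2 = 0.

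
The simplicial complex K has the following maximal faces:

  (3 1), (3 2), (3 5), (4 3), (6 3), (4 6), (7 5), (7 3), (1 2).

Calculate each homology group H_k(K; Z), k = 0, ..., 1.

Take the total order 1 < 2 < 3 < 4 < 5 < 6 < 7 on the vertex set. Then K (dimension 1) consists of the simplices:

  0-simplices (7): [1], [2], [3], [4], [5], [6], [7]
  1-simplices (9): [1,2], [1,3], [2,3], [3,4], [3,5], [3,6], [3,7], [4,6], [5,7]

giving chain groups C_0 ≅ Z^7, C_1 ≅ Z^9.

The boundary map ∂_1: C_1 → C_0 sends each edge [p,q] (with p < q) to q − p.
As a 7×9 matrix over Z this has rank 6, with invariant factors (1,1,1,1,1,1).

From H_k ≅ ker(∂_k) / im(∂_{k+1}) we obtain:

  H_0: rank C_0 − rank ∂_1 = 7 − 6 = 1, and the invariant factors of ∂_1 are all 1, so H_0 = Z.
  H_1: rank ker ∂_1 − rank ∂_2 = (9 − 6) − 0 = 3, and there is no ∂_2, so H_1 = Z^3.

H_0 = Z,  H_1 = Z^3.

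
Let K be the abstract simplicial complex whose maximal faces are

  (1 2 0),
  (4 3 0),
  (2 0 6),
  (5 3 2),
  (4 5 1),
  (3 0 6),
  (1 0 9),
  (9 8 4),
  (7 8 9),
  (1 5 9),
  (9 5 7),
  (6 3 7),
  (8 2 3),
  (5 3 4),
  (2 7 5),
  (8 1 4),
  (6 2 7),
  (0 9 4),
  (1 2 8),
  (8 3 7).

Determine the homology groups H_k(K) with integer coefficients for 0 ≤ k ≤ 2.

H_0 = Z,  H_1 = Z ⊕ Z/2,  H_2 = 0.

Order the vertices as 0 < 1 < 2 < 3 < 4 < 5 < 6 < 7 < 8 < 9. Listing each simplex with vertices in this order, K has dimension 2 with simplices:

  0-simplices (10): [0], [1], [2], [3], [4], [5], [6], [7], [8], [9]
  1-simplices (30): (30 of them)
  2-simplices (20): (20 of them)

giving chain groups C_0 ≅ Z^10, C_1 ≅ Z^30, C_2 ≅ Z^20.

∂_1: C_1 → C_0 is given by ∂[p,q] = [q] − [p].
This gives a 10×30 integer matrix of rank 9; reducing to Smith normal form yields diagonal entries (1,1,1,1,1,1,1,1,1).

The boundary map ∂_2: C_2 → C_1 sends each 2-simplex [p,q,r] to [q,r] − [p,r] + [p,q]. For instance
  ∂[1,5,9] = [5,9] − [1,9] + [1,5],
  ∂[0,3,6] = [3,6] − [0,6] + [0,3].
This gives a 30×20 integer matrix of rank 20; reducing to Smith normal form yields diagonal entries (1,1,1,1,1,1,1,1,1,1,1,1,1,1,1,1,1,1,1,2).

From H_k ≅ ker(∂_k) / im(∂_{k+1}) we obtain:

  H_0: rank C_0 − rank ∂_1 = 10 − 9 = 1, and the invariant factors of ∂_1 are all 1, so H_0 ≅ Z.
  H_1: rank ker ∂_1 − rank ∂_2 = (30 − 9) − 20 = 1, and ∂_2 has invariant factor 2 > 1, so H_1 ≅ Z ⊕ Z/2.
  H_2: rank ker ∂_2 − rank ∂_3 = (20 − 20) − 0 = 0, and there is no ∂_3, so H_2 ≅ 0.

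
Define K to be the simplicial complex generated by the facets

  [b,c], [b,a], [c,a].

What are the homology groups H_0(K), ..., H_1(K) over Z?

H_0 ≅ Z,  H_1 ≅ Z.

Take the total order a < b < c on the vertex set. Then K (dimension 1) consists of the simplices:

  0-simplices (3): a, b, c
  1-simplices (3): ab, ac, bc

Hence C_0 ≅ Z^3, C_1 ≅ Z^3.

The boundary map ∂_1: C_1 → C_0 sends each edge [p,q] (with p < q) to q − p. For instance
  ∂ac = c − a.
As a 3×3 matrix over Z this has rank 2, with invariant factors (1,1).

Computing H_k = (kernel of ∂_k) / (image of ∂_{k+1}):

  H_0: rank C_0 − rank ∂_1 = 3 − 2 = 1, and the invariant factors of ∂_1 are all 1, so H_0 = Z.
  H_1: rank ker ∂_1 − rank ∂_2 = (3 − 2) − 0 = 1, and there is no ∂_2, so H_1 = Z.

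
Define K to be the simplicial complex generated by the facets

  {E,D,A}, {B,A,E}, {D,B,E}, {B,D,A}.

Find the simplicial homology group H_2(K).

We work with the vertex ordering A < B < D < E. The simplices of K, each written with vertices in increasing order, are:

  0-simplices (4): A, B, D, E
  1-simplices (6): AB, AD, AE, BD, BE, DE
  2-simplices (4): ABD, ABE, ADE, BDE

giving chain groups C_0 ≅ Z^4, C_1 ≅ Z^6, C_2 ≅ Z^4.

∂_1: C_1 → C_0 sends each edge [p,q] (with p < q) to q − p. For instance
  ∂BE = E − B.
This gives a 4×6 integer matrix of rank 3; reducing to Smith normal form yields diagonal entries (1,1,1).

Boundary ∂_2: C_2 → C_1 sends each 2-simplex [p,q,r] to [q,r] − [p,r] + [p,q]. For instance
  ∂ADE = DE − AE + AD,
  ∂ABE = BE − AE + AB.
This gives a 6×4 integer matrix of rank 3; reducing to Smith normal form yields diagonal entries (1,1,1).

Now H_k = ker ∂_k / im ∂_{k+1}, so:

  H_2: rank ker ∂_2 − rank ∂_3 = (4 − 3) − 0 = 1, and there is no ∂_3, so H_2 = Z.

H_2 = Z.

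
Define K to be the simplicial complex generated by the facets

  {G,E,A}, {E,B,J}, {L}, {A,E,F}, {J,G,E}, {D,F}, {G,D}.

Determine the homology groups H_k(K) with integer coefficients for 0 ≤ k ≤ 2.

H_0 = Z^2,  H_1 = Z,  H_2 = 0.

K has 8 vertices, 11 edges, 4 triangles.
rank ∂_0 = 0, rank ∂_1 = 6 ⇒ b_0 = 8 − 0 − 6 = 2; all invariant factors of ∂_1 are 1 so no torsion. So H_0 = Z^2.
rank ∂_1 = 6, rank ∂_2 = 4 ⇒ b_1 = 11 − 6 − 4 = 1; all invariant factors of ∂_2 are 1 so no torsion. So H_1 = Z.
rank ∂_2 = 4, rank ∂_3 = 0 ⇒ b_2 = 4 − 4 − 0 = 0. So H_2 = 0.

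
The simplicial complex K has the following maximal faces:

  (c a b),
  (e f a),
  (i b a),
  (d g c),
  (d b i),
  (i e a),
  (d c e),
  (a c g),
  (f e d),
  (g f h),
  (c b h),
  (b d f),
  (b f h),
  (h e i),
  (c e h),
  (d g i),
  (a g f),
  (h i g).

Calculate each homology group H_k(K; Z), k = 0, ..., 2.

Order the vertices as a < b < c < d < e < f < g < h < i. Listing each simplex with vertices in this order, K has dimension 2 with simplices:

  0-simplices (9): a, b, c, d, e, f, g, h, i
  1-simplices (27): ab, ac, ae, af, ag, ai, bc, bd, bf, bh, bi, cd, ce, cg, ch, de, df, dg, di, ef, eh, ei, fg, fh, gh, gi, hi
  2-simplices (18): abc, abi, acg, aef, aei, afg, bch, bdf, bdi, bfh, cde, cdg, ceh, def, dgi, ehi, fgh, ghi

Hence C_0 ≅ Z^9, C_1 ≅ Z^27, C_2 ≅ Z^18.

∂_1: C_1 → C_0 is given by ∂[p,q] = [q] − [p]. For instance
  ∂ac = c − a.
This gives a 9×27 integer matrix of rank 8; reducing to Smith normal form yields diagonal entries (1,1,1,1,1,1,1,1).

Boundary ∂_2: C_2 → C_1 acts by ∂[p,q,r] = [q,r] − [p,r] + [p,q]. For instance
  ∂cdg = dg − cg + cd,
  ∂aei = ei − ai + ae.
The 27×18 boundary matrix has rank 17 and Smith normal form diag(1,1,1,1,1,1,1,1,1,1,1,1,1,1,1,1,1).

Computing H_k = (kernel of ∂_k) / (image of ∂_{k+1}):

  H_0: rank C_0 − rank ∂_1 = 9 − 8 = 1, and the invariant factors of ∂_1 are all 1, so H_0 ≅ Z.
  H_1: rank ker ∂_1 − rank ∂_2 = (27 − 8) − 17 = 2, and the invariant factors of ∂_2 are all 1, so H_1 ≅ Z^2.
  H_2: rank ker ∂_2 − rank ∂_3 = (18 − 17) − 0 = 1, and there is no ∂_3, so H_2 ≅ Z.

As a check, the Euler characteristic is 9 − 27 + 18 = 0, which agrees with 1 − 2 + 1 = 0.
(K is a triangulation of the torus T^2.)

H_0 ≅ Z,  H_1 ≅ Z^2,  H_2 ≅ Z.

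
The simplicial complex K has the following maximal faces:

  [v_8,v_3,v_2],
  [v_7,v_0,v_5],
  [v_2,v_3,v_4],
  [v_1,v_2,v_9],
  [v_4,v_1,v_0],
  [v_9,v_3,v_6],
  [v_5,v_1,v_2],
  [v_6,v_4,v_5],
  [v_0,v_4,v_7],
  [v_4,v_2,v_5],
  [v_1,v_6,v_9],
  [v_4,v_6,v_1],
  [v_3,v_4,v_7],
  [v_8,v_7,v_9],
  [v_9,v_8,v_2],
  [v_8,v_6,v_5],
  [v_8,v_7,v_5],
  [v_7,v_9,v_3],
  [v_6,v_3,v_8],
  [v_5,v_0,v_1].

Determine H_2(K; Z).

H_2 ≅ 0.

K has 10 vertices, 30 edges, 20 triangles.
rank ∂_2 = 20, rank ∂_3 = 0 ⇒ b_2 = 20 − 20 − 0 = 0. So H_2 = 0.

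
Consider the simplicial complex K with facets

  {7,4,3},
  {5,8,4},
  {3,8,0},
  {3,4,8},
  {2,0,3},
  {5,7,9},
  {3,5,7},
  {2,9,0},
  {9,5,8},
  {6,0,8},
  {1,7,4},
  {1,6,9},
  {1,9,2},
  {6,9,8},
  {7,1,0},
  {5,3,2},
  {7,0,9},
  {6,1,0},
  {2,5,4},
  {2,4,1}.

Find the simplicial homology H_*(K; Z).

We work with the vertex ordering 0 < 1 < 2 < 3 < 4 < 5 < 6 < 7 < 8 < 9. The simplices of K, each written with vertices in increasing order, are:

  0-simplices (10): [0], [1], [2], [3], [4], [5], [6], [7], [8], [9]
  1-simplices (30): (30 of them)
  2-simplices (20): (20 of them)

Hence C_0 ≅ Z^10, C_1 ≅ Z^30, C_2 ≅ Z^20.

∂_1: C_1 → C_0 is given by ∂[p,q] = [q] − [p].
This gives a 10×30 integer matrix of rank 9; reducing to Smith normal form yields diagonal entries (1,1,1,1,1,1,1,1,1).

∂_2: C_2 → C_1 acts by ∂[p,q,r] = [q,r] − [p,r] + [p,q]. For instance
  ∂[0,6,8] = [6,8] − [0,8] + [0,6],
  ∂[2,3,5] = [3,5] − [2,5] + [2,3].
The 30×20 boundary matrix has rank 20 and Smith normal form diag(1,1,1,1,1,1,1,1,1,1,1,1,1,1,1,1,1,1,1,2).

Reading off H_k = ker ∂_k / im ∂_{k+1}:

  H_0: rank C_0 − rank ∂_1 = 10 − 9 = 1, and the invariant factors of ∂_1 are all 1, so H_0 ≅ Z.
  H_1: rank ker ∂_1 − rank ∂_2 = (30 − 9) − 20 = 1, and ∂_2 has invariant factor 2 > 1, so H_1 ≅ Z ⊕ Z/2.
  H_2: rank ker ∂_2 − rank ∂_3 = (20 − 20) − 0 = 0, and there is no ∂_3, so H_2 ≅ 0.

As a check, the Euler characteristic is 10 − 30 + 20 = 0, which agrees with 1 − 1 + 0 = 0.
(K is a triangulation of the Klein bottle.)

H_0 ≅ Z,  H_1 ≅ Z ⊕ Z/2,  H_2 = 0.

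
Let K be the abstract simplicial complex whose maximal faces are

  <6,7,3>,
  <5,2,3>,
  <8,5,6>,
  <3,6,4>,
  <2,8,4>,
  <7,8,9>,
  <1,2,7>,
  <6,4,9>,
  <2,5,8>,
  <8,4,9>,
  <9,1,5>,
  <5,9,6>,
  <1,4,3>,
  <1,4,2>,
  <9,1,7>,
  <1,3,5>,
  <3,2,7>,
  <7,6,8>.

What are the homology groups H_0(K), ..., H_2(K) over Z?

Order the vertices as 1 < 2 < 3 < 4 < 5 < 6 < 7 < 8 < 9. Listing each simplex with vertices in this order, K has dimension 2 with simplices:

  0-simplices (9): [1], [2], [3], [4], [5], [6], [7], [8], [9]
  1-simplices (27): (27 of them)
  2-simplices (18): [1,2,4], [1,2,7], [1,3,4], [1,3,5], [1,5,9], [1,7,9], [2,3,5], [2,3,7], [2,4,8], [2,5,8], [3,4,6], [3,6,7], [4,6,9], [4,8,9], [5,6,8], [5,6,9], [6,7,8], [7,8,9]

so the chain groups are C_0 ≅ Z^9, C_1 ≅ Z^27, C_2 ≅ Z^18.

∂_1: C_1 → C_0 maps an edge to its endpoints' difference, ∂[p,q] = q − p.
As a 9×27 matrix over Z this has rank 8, with invariant factors (1,1,1,1,1,1,1,1).

The boundary map ∂_2: C_2 → C_1 sends each 2-simplex [p,q,r] to [q,r] − [p,r] + [p,q]. For instance
  ∂[2,5,8] = [5,8] − [2,8] + [2,5],
  ∂[4,6,9] = [6,9] − [4,9] + [4,6].
The resulting 27×18 matrix has rank 18, and its Smith normal form has invariant factors (1,1,1,1,1,1,1,1,1,1,1,1,1,1,1,1,1,2).

Computing H_k = (kernel of ∂_k) / (image of ∂_{k+1}):

  H_0: rank C_0 − rank ∂_1 = 9 − 8 = 1, and the invariant factors of ∂_1 are all 1, so H_0 = Z.
  H_1: rank ker ∂_1 − rank ∂_2 = (27 − 8) − 18 = 1, and ∂_2 has invariant factor 2 > 1, so H_1 = Z ⊕ Z/2Z.
  H_2: rank ker ∂_2 − rank ∂_3 = (18 − 18) − 0 = 0, and there is no ∂_3, so H_2 = 0.

H_0 = Z,  H_1 = Z ⊕ Z/2Z,  H_2 = 0.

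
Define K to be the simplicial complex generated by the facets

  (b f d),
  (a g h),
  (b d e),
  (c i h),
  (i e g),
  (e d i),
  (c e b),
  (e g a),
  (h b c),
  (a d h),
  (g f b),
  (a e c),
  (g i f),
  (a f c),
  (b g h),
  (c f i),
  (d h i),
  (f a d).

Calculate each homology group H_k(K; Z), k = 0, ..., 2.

K has 9 vertices, 27 edges, 18 triangles.
rank ∂_0 = 0, rank ∂_1 = 8 ⇒ b_0 = 9 − 0 − 8 = 1; all invariant factors of ∂_1 are 1 so no torsion. So H_0 = Z.
rank ∂_1 = 8, rank ∂_2 = 17 ⇒ b_1 = 27 − 8 − 17 = 2; all invariant factors of ∂_2 are 1 so no torsion. So H_1 = Z^2.
rank ∂_2 = 17, rank ∂_3 = 0 ⇒ b_2 = 18 − 17 − 0 = 1. So H_2 = Z.

H_0 = Z,  H_1 = Z^2,  H_2 = Z.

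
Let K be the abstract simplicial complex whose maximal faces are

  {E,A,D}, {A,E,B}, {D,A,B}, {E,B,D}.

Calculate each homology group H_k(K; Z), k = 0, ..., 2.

We work with the vertex ordering A < B < D < E. The simplices of K, each written with vertices in increasing order, are:

  0-simplices (4): A, B, D, E
  1-simplices (6): AB, AD, AE, BD, BE, DE
  2-simplices (4): ABD, ABE, ADE, BDE

giving chain groups C_0 ≅ Z^4, C_1 ≅ Z^6, C_2 ≅ Z^4.

The boundary map ∂_1: C_1 → C_0 sends each edge [p,q] (with p < q) to q − p.
The resulting 4×6 matrix has rank 3, and its Smith normal form has invariant factors (1,1,1).

Boundary ∂_2: C_2 → C_1 maps a triangle to the signed sum of its edges. For instance
  ∂ABD = BD − AD + AB,
  ∂ABE = BE − AE + AB.
This gives a 6×4 integer matrix of rank 3; reducing to Smith normal form yields diagonal entries (1,1,1).

Now H_k = ker ∂_k / im ∂_{k+1}, so:

  H_0: rank C_0 − rank ∂_1 = 4 − 3 = 1, and the invariant factors of ∂_1 are all 1, so H_0 = Z.
  H_1: rank ker ∂_1 − rank ∂_2 = (6 − 3) − 3 = 0, and the invariant factors of ∂_2 are all 1, so H_1 = 0.
  H_2: rank ker ∂_2 − rank ∂_3 = (4 − 3) − 0 = 1, and there is no ∂_3, so H_2 = Z.

H_0 = Z,  H_1 = 0,  H_2 = Z.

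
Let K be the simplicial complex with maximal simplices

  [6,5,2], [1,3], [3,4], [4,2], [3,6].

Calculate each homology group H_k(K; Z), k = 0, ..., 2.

Order the vertices as 1 < 2 < 3 < 4 < 5 < 6. Listing each simplex with vertices in this order, K has dimension 2 with simplices:

  0-simplices (6): [1], [2], [3], [4], [5], [6]
  1-simplices (7): [1,3], [2,4], [2,5], [2,6], [3,4], [3,6], [5,6]
  2-simplices (1): [2,5,6]

Hence C_0 ≅ Z^6, C_1 ≅ Z^7, C_2 ≅ Z^1.

∂_1: C_1 → C_0 maps an edge to its endpoints' difference, ∂[p,q] = q − p.
This gives a 6×7 integer matrix of rank 5; reducing to Smith normal form yields diagonal entries (1,1,1,1,1).

∂_2: C_2 → C_1 acts by ∂[p,q,r] = [q,r] − [p,r] + [p,q]. For instance
  ∂[2,5,6] = [5,6] − [2,6] + [2,5].
The 7×1 boundary matrix has rank 1 and Smith normal form diag(1).

Reading off H_k = ker ∂_k / im ∂_{k+1}:

  H_0: rank C_0 − rank ∂_1 = 6 − 5 = 1, and the invariant factors of ∂_1 are all 1, so H_0 = Z.
  H_1: rank ker ∂_1 − rank ∂_2 = (7 − 5) − 1 = 1, and the invariant factors of ∂_2 are all 1, so H_1 = Z.
  H_2: rank ker ∂_2 − rank ∂_3 = (1 − 1) − 0 = 0, and there is no ∂_3, so H_2 = 0.

H_0 = Z,  H_1 = Z,  H_2 = 0.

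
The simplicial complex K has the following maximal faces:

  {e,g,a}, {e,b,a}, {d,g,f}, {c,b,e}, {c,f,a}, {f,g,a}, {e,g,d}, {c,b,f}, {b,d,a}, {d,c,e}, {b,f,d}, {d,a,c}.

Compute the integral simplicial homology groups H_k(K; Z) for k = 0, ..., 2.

H_0 = Z,  H_1 = Z_2,  H_2 = 0.

We work with the vertex ordering a < b < c < d < e < f < g. The simplices of K, each written with vertices in increasing order, are:

  0-simplices (7): a, b, c, d, e, f, g
  1-simplices (18): ab, ac, ad, ae, af, ag, bc, bd, be, bf, cd, ce, cf, de, df, dg, eg, fg
  2-simplices (12): abd, abe, acd, acf, aeg, afg, bce, bcf, bdf, cde, deg, dfg

giving chain groups C_0 ≅ Z^7, C_1 ≅ Z^18, C_2 ≅ Z^12.

The boundary map ∂_1: C_1 → C_0 is given by ∂[p,q] = [q] − [p].
As a 7×18 matrix over Z this has rank 6, with invariant factors (1,1,1,1,1,1).

∂_2: C_2 → C_1 sends each 2-simplex [p,q,r] to [q,r] − [p,r] + [p,q]. For instance
  ∂acf = cf − af + ac,
  ∂bcf = cf − bf + bc.
This gives a 18×12 integer matrix of rank 12; reducing to Smith normal form yields diagonal entries (1,1,1,1,1,1,1,1,1,1,1,2).

Now H_k = ker ∂_k / im ∂_{k+1}, so:

  H_0: rank C_0 − rank ∂_1 = 7 − 6 = 1, and the invariant factors of ∂_1 are all 1, so H_0 ≅ Z.
  H_1: rank ker ∂_1 − rank ∂_2 = (18 − 6) − 12 = 0, and ∂_2 has invariant factor 2 > 1, so H_1 ≅ Z_2.
  H_2: rank ker ∂_2 − rank ∂_3 = (12 − 12) − 0 = 0, and there is no ∂_3, so H_2 ≅ 0.

(K is a triangulation of the real projective plane RP^2.)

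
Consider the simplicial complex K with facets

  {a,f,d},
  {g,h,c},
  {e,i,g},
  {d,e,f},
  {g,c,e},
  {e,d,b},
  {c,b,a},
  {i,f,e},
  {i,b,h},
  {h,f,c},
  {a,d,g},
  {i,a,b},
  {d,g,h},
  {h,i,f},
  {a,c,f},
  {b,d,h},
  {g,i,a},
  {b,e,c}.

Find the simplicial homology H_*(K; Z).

We work with the vertex ordering a < b < c < d < e < f < g < h < i. The simplices of K, each written with vertices in increasing order, are:

  0-simplices (9): a, b, c, d, e, f, g, h, i
  1-simplices (27): ab, ac, ad, af, ag, ai, bc, bd, be, bh, bi, ce, cf, cg, ch, de, df, dg, dh, ef, eg, ei, fh, fi, gh, gi, hi
  2-simplices (18): abc, abi, acf, adf, adg, agi, bce, bde, bdh, bhi, ceg, cfh, cgh, def, dgh, efi, egi, fhi

giving chain groups C_0 ≅ Z^9, C_1 ≅ Z^27, C_2 ≅ Z^18.

The boundary map ∂_1: C_1 → C_0 sends each edge [p,q] (with p < q) to q − p. For instance
  ∂ce = e − c.
The 9×27 boundary matrix has rank 8 and Smith normal form diag(1,1,1,1,1,1,1,1).

Boundary ∂_2: C_2 → C_1 sends each 2-simplex [p,q,r] to [q,r] − [p,r] + [p,q]. For instance
  ∂bdh = dh − bh + bd,
  ∂cfh = fh − ch + cf.
As a 27×18 matrix over Z this has rank 17, with invariant factors (1,1,1,1,1,1,1,1,1,1,1,1,1,1,1,1,1).

Reading off H_k = ker ∂_k / im ∂_{k+1}:

  H_0: rank C_0 − rank ∂_1 = 9 − 8 = 1, and the invariant factors of ∂_1 are all 1, so H_0 = Z.
  H_1: rank ker ∂_1 − rank ∂_2 = (27 − 8) − 17 = 2, and the invariant factors of ∂_2 are all 1, so H_1 = Z^2.
  H_2: rank ker ∂_2 − rank ∂_3 = (18 − 17) − 0 = 1, and there is no ∂_3, so H_2 = Z.

As a check, the Euler characteristic is 9 − 27 + 18 = 0, which agrees with 1 − 2 + 1 = 0.
(K is a triangulation of the torus T^2.)

H_0 ≅ Z,  H_1 ≅ Z^2,  H_2 ≅ Z.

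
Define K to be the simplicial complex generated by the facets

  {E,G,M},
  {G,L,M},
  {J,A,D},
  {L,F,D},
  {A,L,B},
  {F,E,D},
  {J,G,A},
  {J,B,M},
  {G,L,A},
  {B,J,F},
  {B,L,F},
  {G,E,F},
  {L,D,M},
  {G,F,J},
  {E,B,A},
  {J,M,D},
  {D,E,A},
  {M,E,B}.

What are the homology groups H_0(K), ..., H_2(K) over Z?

Fix the vertex order A < B < D < E < F < G < J < L < M and write every simplex with vertices in increasing order. Then dim K = 2 and the simplices of K are:

  0-simplices (9): A, B, D, E, F, G, J, L, M
  1-simplices (27): AB, AD, AE, AG, AJ, AL, BE, BF, BJ, BL, BM, DE, DF, DJ, DL, DM, EF, EG, EM, FG, FJ, FL, GJ, GL, GM, JM, LM
  2-simplices (18): ABE, ABL, ADE, ADJ, AGJ, AGL, BEM, BFJ, BFL, BJM, DEF, DFL, DJM, DLM, EFG, EGM, FGJ, GLM

giving chain groups C_0 ≅ Z^9, C_1 ≅ Z^27, C_2 ≅ Z^18.

∂_1: C_1 → C_0 is given by ∂[p,q] = [q] − [p].
This gives a 9×27 integer matrix of rank 8; reducing to Smith normal form yields diagonal entries (1,1,1,1,1,1,1,1).

Boundary ∂_2: C_2 → C_1 sends each 2-simplex [p,q,r] to [q,r] − [p,r] + [p,q]. For instance
  ∂GLM = LM − GM + GL,
  ∂ABL = BL − AL + AB.
The 27×18 boundary matrix has rank 17 and Smith normal form diag(1,1,1,1,1,1,1,1,1,1,1,1,1,1,1,1,1).

Now H_k = ker ∂_k / im ∂_{k+1}, so:

  H_0: rank C_0 − rank ∂_1 = 9 − 8 = 1, and the invariant factors of ∂_1 are all 1, so H_0 = Z.
  H_1: rank ker ∂_1 − rank ∂_2 = (27 − 8) − 17 = 2, and the invariant factors of ∂_2 are all 1, so H_1 = Z^2.
  H_2: rank ker ∂_2 − rank ∂_3 = (18 − 17) − 0 = 1, and there is no ∂_3, so H_2 = Z.

H_0 = Z,  H_1 = Z^2,  H_2 = Z.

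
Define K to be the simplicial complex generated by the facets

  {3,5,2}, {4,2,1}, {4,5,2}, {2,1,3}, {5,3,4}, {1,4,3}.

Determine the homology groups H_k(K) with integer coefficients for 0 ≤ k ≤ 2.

H_0 = Z,  H_1 = 0,  H_2 = Z.

Order the vertices as 1 < 2 < 3 < 4 < 5. Listing each simplex with vertices in this order, K has dimension 2 with simplices:

  0-simplices (5): [1], [2], [3], [4], [5]
  1-simplices (9): [1,2], [1,3], [1,4], [2,3], [2,4], [2,5], [3,4], [3,5], [4,5]
  2-simplices (6): [1,2,3], [1,2,4], [1,3,4], [2,3,5], [2,4,5], [3,4,5]

giving chain groups C_0 ≅ Z^5, C_1 ≅ Z^9, C_2 ≅ Z^6.

Boundary ∂_1: C_1 → C_0 is given by ∂[p,q] = [q] − [p]. For instance
  ∂[4,5] = [5] − [4].
The 5×9 boundary matrix has rank 4 and Smith normal form diag(1,1,1,1).

The boundary map ∂_2: C_2 → C_1 sends each 2-simplex [p,q,r] to [q,r] − [p,r] + [p,q]. For instance
  ∂[1,2,3] = [2,3] − [1,3] + [1,2],
  ∂[3,4,5] = [4,5] − [3,5] + [3,4].
This gives a 9×6 integer matrix of rank 5; reducing to Smith normal form yields diagonal entries (1,1,1,1,1).

Computing H_k = (kernel of ∂_k) / (image of ∂_{k+1}):

  H_0: rank C_0 − rank ∂_1 = 5 − 4 = 1, and the invariant factors of ∂_1 are all 1, so H_0 ≅ Z.
  H_1: rank ker ∂_1 − rank ∂_2 = (9 − 4) − 5 = 0, and the invariant factors of ∂_2 are all 1, so H_1 ≅ 0.
  H_2: rank ker ∂_2 − rank ∂_3 = (6 − 5) − 0 = 1, and there is no ∂_3, so H_2 ≅ Z.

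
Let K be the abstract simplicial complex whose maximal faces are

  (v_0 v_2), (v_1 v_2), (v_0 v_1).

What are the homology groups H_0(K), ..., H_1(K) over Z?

H_0 ≅ Z,  H_1 ≅ Z.

Fix the vertex order v_0 < v_1 < v_2 and write every simplex with vertices in increasing order. Then dim K = 1 and the simplices of K are:

  0-simplices (3): [v_0], [v_1], [v_2]
  1-simplices (3): [v_0,v_1], [v_0,v_2], [v_1,v_2]

so the chain groups are C_0 ≅ Z^3, C_1 ≅ Z^3.

∂_1: C_1 → C_0 sends each edge [p,q] (with p < q) to q − p. For instance
  ∂[v_1,v_2] = [v_2] − [v_1].
As a 3×3 matrix over Z this has rank 2, with invariant factors (1,1).

Computing H_k = (kernel of ∂_k) / (image of ∂_{k+1}):

  H_0: rank C_0 − rank ∂_1 = 3 − 2 = 1, and the invariant factors of ∂_1 are all 1, so H_0 ≅ Z.
  H_1: rank ker ∂_1 − rank ∂_2 = (3 − 2) − 0 = 1, and there is no ∂_2, so H_1 ≅ Z.

(K is a triangulation of the circle S^1.)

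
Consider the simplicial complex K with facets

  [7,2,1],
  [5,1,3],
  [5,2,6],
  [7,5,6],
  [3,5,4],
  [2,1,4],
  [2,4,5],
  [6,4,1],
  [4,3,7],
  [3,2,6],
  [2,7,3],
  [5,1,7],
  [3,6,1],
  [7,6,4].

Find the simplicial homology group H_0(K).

K has 7 vertices, 21 edges, 14 triangles.
rank ∂_0 = 0, rank ∂_1 = 6 ⇒ b_0 = 7 − 0 − 6 = 1; all invariant factors of ∂_1 are 1 so no torsion. So H_0 = Z.

H_0 = Z.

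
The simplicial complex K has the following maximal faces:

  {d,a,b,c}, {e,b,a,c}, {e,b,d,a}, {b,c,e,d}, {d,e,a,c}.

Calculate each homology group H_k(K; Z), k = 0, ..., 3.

H_0 = Z,  H_1 = 0,  H_2 = 0,  H_3 = Z.

Order the vertices as a < b < c < d < e. Listing each simplex with vertices in this order, K has dimension 3 with simplices:

  0-simplices (5): a, b, c, d, e
  1-simplices (10): ab, ac, ad, ae, bc, bd, be, cd, ce, de
  2-simplices (10): abc, abd, abe, acd, ace, ade, bcd, bce, bde, cde
  3-simplices (5): abcd, abce, abde, acde, bcde

giving chain groups C_0 ≅ Z^5, C_1 ≅ Z^10, C_2 ≅ Z^10, C_3 ≅ Z^5.

Boundary ∂_1: C_1 → C_0 is given by ∂[p,q] = [q] − [p].
The 5×10 boundary matrix has rank 4 and Smith normal form diag(1,1,1,1).

∂_2: C_2 → C_1 acts by ∂[p,q,r] = [q,r] − [p,r] + [p,q]. For instance
  ∂bde = de − be + bd,
  ∂acd = cd − ad + ac.
The 10×10 boundary matrix has rank 6 and Smith normal form diag(1,1,1,1,1,1).

∂_3: C_3 → C_2 sends each 3-simplex σ to the alternating sum Σ_i (−1)^i (σ with its i-th vertex removed). For instance
  ∂acde = cde − ade + ace − acd,
  ∂abde = bde − ade + abe − abd.
As a 10×5 matrix over Z this has rank 4, with invariant factors (1,1,1,1).

Now H_k = ker ∂_k / im ∂_{k+1}, so:

  H_0: rank C_0 − rank ∂_1 = 5 − 4 = 1, and the invariant factors of ∂_1 are all 1, so H_0 ≅ Z.
  H_1: rank ker ∂_1 − rank ∂_2 = (10 − 4) − 6 = 0, and the invariant factors of ∂_2 are all 1, so H_1 ≅ 0.
  H_2: rank ker ∂_2 − rank ∂_3 = (10 − 6) − 4 = 0, and the invariant factors of ∂_3 are all 1, so H_2 ≅ 0.
  H_3: rank ker ∂_3 − rank ∂_4 = (5 − 4) − 0 = 1, and there is no ∂_4, so H_3 ≅ Z.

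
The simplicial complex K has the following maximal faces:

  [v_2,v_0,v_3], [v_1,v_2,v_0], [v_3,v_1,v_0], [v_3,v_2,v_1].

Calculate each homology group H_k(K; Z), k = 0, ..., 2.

H_0 ≅ Z,  H_1 = 0,  H_2 ≅ Z.

Fix the vertex order v_0 < v_1 < v_2 < v_3 and write every simplex with vertices in increasing order. Then dim K = 2 and the simplices of K are:

  0-simplices (4): [v_0], [v_1], [v_2], [v_3]
  1-simplices (6): [v_0,v_1], [v_0,v_2], [v_0,v_3], [v_1,v_2], [v_1,v_3], [v_2,v_3]
  2-simplices (4): [v_0,v_1,v_2], [v_0,v_1,v_3], [v_0,v_2,v_3], [v_1,v_2,v_3]

giving chain groups C_0 ≅ Z^4, C_1 ≅ Z^6, C_2 ≅ Z^4.

The boundary map ∂_1: C_1 → C_0 is given by ∂[p,q] = [q] − [p]. For instance
  ∂[v_1,v_2] = [v_2] − [v_1].
This gives a 4×6 integer matrix of rank 3; reducing to Smith normal form yields diagonal entries (1,1,1).

Boundary ∂_2: C_2 → C_1 acts by ∂[p,q,r] = [q,r] − [p,r] + [p,q]. For instance
  ∂[v_0,v_2,v_3] = [v_2,v_3] − [v_0,v_3] + [v_0,v_2],
  ∂[v_1,v_2,v_3] = [v_2,v_3] − [v_1,v_3] + [v_1,v_2].
The 6×4 boundary matrix has rank 3 and Smith normal form diag(1,1,1).

Computing H_k = (kernel of ∂_k) / (image of ∂_{k+1}):

  H_0: rank C_0 − rank ∂_1 = 4 − 3 = 1, and the invariant factors of ∂_1 are all 1, so H_0 = Z.
  H_1: rank ker ∂_1 − rank ∂_2 = (6 − 3) − 3 = 0, and the invariant factors of ∂_2 are all 1, so H_1 = 0.
  H_2: rank ker ∂_2 − rank ∂_3 = (4 − 3) − 0 = 1, and there is no ∂_3, so H_2 = Z.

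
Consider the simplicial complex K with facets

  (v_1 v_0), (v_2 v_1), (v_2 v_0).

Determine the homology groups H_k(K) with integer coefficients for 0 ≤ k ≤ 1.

H_0 = Z,  H_1 = Z.

We work with the vertex ordering v_0 < v_1 < v_2. The simplices of K, each written with vertices in increasing order, are:

  0-simplices (3): [v_0], [v_1], [v_2]
  1-simplices (3): [v_0,v_1], [v_0,v_2], [v_1,v_2]

giving chain groups C_0 ≅ Z^3, C_1 ≅ Z^3.

The boundary map ∂_1: C_1 → C_0 sends each edge [p,q] (with p < q) to q − p.
The resulting 3×3 matrix has rank 2, and its Smith normal form has invariant factors (1,1).

Now H_k = ker ∂_k / im ∂_{k+1}, so:

  H_0: rank C_0 − rank ∂_1 = 3 − 2 = 1, and the invariant factors of ∂_1 are all 1, so H_0 ≅ Z.
  H_1: rank ker ∂_1 − rank ∂_2 = (3 − 2) − 0 = 1, and there is no ∂_2, so H_1 ≅ Z.

As a check, the Euler characteristic is 3 − 3 = 0, which agrees with 1 − 1 = 0.
(K is a triangulation of the circle S^1.)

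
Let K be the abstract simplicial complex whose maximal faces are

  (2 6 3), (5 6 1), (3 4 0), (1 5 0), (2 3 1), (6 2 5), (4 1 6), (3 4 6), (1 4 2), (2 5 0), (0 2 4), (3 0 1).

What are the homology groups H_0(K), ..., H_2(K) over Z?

H_0 ≅ Z,  H_1 ≅ Z/2Z,  H_2 = 0.

Take the total order 0 < 1 < 2 < 3 < 4 < 5 < 6 on the vertex set. Then K (dimension 2) consists of the simplices:

  0-simplices (7): [0], [1], [2], [3], [4], [5], [6]
  1-simplices (18): [0,1], [0,2], [0,3], [0,4], [0,5], [1,2], [1,3], [1,4], [1,5], [1,6], [2,3], [2,4], [2,5], [2,6], [3,4], [3,6], [4,6], [5,6]
  2-simplices (12): [0,1,3], [0,1,5], [0,2,4], [0,2,5], [0,3,4], [1,2,3], [1,2,4], [1,4,6], [1,5,6], [2,3,6], [2,5,6], [3,4,6]

Hence C_0 ≅ Z^7, C_1 ≅ Z^18, C_2 ≅ Z^12.

Boundary ∂_1: C_1 → C_0 is given by ∂[p,q] = [q] − [p].
As a 7×18 matrix over Z this has rank 6, with invariant factors (1,1,1,1,1,1).

∂_2: C_2 → C_1 maps a triangle to the signed sum of its edges. For instance
  ∂[0,1,3] = [1,3] − [0,3] + [0,1],
  ∂[2,5,6] = [5,6] − [2,6] + [2,5].
The 18×12 boundary matrix has rank 12 and Smith normal form diag(1,1,1,1,1,1,1,1,1,1,1,2).

Computing H_k = (kernel of ∂_k) / (image of ∂_{k+1}):

  H_0: rank C_0 − rank ∂_1 = 7 − 6 = 1, and the invariant factors of ∂_1 are all 1, so H_0 = Z.
  H_1: rank ker ∂_1 − rank ∂_2 = (18 − 6) − 12 = 0, and ∂_2 has invariant factor 2 > 1, so H_1 = Z/2Z.
  H_2: rank ker ∂_2 − rank ∂_3 = (12 − 12) − 0 = 0, and there is no ∂_3, so H_2 = 0.

As a check, the Euler characteristic is 7 − 18 + 12 = 1, which agrees with 1 − 0 + 0 = 1.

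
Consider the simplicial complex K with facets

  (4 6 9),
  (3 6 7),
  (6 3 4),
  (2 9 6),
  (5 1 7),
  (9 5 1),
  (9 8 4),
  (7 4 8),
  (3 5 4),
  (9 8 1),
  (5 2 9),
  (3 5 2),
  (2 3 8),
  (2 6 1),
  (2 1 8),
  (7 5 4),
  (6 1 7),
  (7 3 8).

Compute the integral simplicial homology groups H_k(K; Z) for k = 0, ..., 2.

H_0 ≅ Z,  H_1 ≅ Z ⊕ Z_2,  H_2 = 0.

Take the total order 1 < 2 < 3 < 4 < 5 < 6 < 7 < 8 < 9 on the vertex set. Then K (dimension 2) consists of the simplices:

  0-simplices (9): [1], [2], [3], [4], [5], [6], [7], [8], [9]
  1-simplices (27): (27 of them)
  2-simplices (18): [1,2,6], [1,2,8], [1,5,7], [1,5,9], [1,6,7], [1,8,9], [2,3,5], [2,3,8], [2,5,9], [2,6,9], [3,4,5], [3,4,6], [3,6,7], [3,7,8], [4,5,7], [4,6,9], [4,7,8], [4,8,9]

so the chain groups are C_0 ≅ Z^9, C_1 ≅ Z^27, C_2 ≅ Z^18.

∂_1: C_1 → C_0 sends each edge [p,q] (with p < q) to q − p. For instance
  ∂[4,8] = [8] − [4].
The 9×27 boundary matrix has rank 8 and Smith normal form diag(1,1,1,1,1,1,1,1).

∂_2: C_2 → C_1 maps a triangle to the signed sum of its edges. For instance
  ∂[1,5,7] = [5,7] − [1,7] + [1,5],
  ∂[1,5,9] = [5,9] − [1,9] + [1,5].
This gives a 27×18 integer matrix of rank 18; reducing to Smith normal form yields diagonal entries (1,1,1,1,1,1,1,1,1,1,1,1,1,1,1,1,1,2).

Now H_k = ker ∂_k / im ∂_{k+1}, so:

  H_0: rank C_0 − rank ∂_1 = 9 − 8 = 1, and the invariant factors of ∂_1 are all 1, so H_0 ≅ Z.
  H_1: rank ker ∂_1 − rank ∂_2 = (27 − 8) − 18 = 1, and ∂_2 has invariant factor 2 > 1, so H_1 ≅ Z ⊕ Z_2.
  H_2: rank ker ∂_2 − rank ∂_3 = (18 − 18) − 0 = 0, and there is no ∂_3, so H_2 ≅ 0.

As a check, the Euler characteristic is 9 − 27 + 18 = 0, which agrees with 1 − 1 + 0 = 0.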